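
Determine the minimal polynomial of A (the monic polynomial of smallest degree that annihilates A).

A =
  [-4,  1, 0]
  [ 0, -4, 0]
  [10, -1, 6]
x^3 + 2*x^2 - 32*x - 96

The characteristic polynomial is χ_A(x) = (x - 6)*(x + 4)^2, so the eigenvalues are known. The minimal polynomial is
  m_A(x) = Π_λ (x − λ)^{k_λ}
where k_λ is the size of the *largest* Jordan block for λ (equivalently, the smallest k with (A − λI)^k v = 0 for every generalised eigenvector v of λ).

  λ = -4: largest Jordan block has size 2, contributing (x + 4)^2
  λ = 6: largest Jordan block has size 1, contributing (x − 6)

So m_A(x) = (x - 6)*(x + 4)^2 = x^3 + 2*x^2 - 32*x - 96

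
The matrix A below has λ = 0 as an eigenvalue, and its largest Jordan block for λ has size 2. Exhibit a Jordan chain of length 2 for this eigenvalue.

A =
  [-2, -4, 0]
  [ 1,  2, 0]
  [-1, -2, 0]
A Jordan chain for λ = 0 of length 2:
v_1 = (-2, 1, -1)ᵀ
v_2 = (1, 0, 0)ᵀ

Let N = A − (0)·I. We want v_2 with N^2 v_2 = 0 but N^1 v_2 ≠ 0; then v_{j-1} := N · v_j for j = 2, …, 2.

Pick v_2 = (1, 0, 0)ᵀ.
Then v_1 = N · v_2 = (-2, 1, -1)ᵀ.

Sanity check: (A − (0)·I) v_1 = (0, 0, 0)ᵀ = 0. ✓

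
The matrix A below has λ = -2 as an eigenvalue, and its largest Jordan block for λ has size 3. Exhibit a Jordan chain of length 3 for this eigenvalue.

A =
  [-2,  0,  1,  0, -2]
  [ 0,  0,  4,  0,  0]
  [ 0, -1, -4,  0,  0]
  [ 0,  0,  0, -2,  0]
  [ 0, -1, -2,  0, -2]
A Jordan chain for λ = -2 of length 3:
v_1 = (1, 0, 0, 0, 0)ᵀ
v_2 = (0, 2, -1, 0, -1)ᵀ
v_3 = (0, 1, 0, 0, 0)ᵀ

Let N = A − (-2)·I. We want v_3 with N^3 v_3 = 0 but N^2 v_3 ≠ 0; then v_{j-1} := N · v_j for j = 3, …, 2.

Pick v_3 = (0, 1, 0, 0, 0)ᵀ.
Then v_2 = N · v_3 = (0, 2, -1, 0, -1)ᵀ.
Then v_1 = N · v_2 = (1, 0, 0, 0, 0)ᵀ.

Sanity check: (A − (-2)·I) v_1 = (0, 0, 0, 0, 0)ᵀ = 0. ✓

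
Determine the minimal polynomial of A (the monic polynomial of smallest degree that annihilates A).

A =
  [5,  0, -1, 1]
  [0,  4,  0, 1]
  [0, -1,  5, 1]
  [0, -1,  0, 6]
x^2 - 10*x + 25

The characteristic polynomial is χ_A(x) = (x - 5)^4, so the eigenvalues are known. The minimal polynomial is
  m_A(x) = Π_λ (x − λ)^{k_λ}
where k_λ is the size of the *largest* Jordan block for λ (equivalently, the smallest k with (A − λI)^k v = 0 for every generalised eigenvector v of λ).

  λ = 5: largest Jordan block has size 2, contributing (x − 5)^2

So m_A(x) = (x - 5)^2 = x^2 - 10*x + 25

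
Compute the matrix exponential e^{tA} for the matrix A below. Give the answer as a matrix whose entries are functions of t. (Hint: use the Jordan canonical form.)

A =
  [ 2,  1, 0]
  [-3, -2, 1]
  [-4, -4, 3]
e^{tA} =
  [-t^2*exp(t) + t*exp(t) + exp(t), -t^2*exp(t) + t*exp(t), t^2*exp(t)/2]
  [t^2*exp(t) - 3*t*exp(t), t^2*exp(t) - 3*t*exp(t) + exp(t), -t^2*exp(t)/2 + t*exp(t)]
  [-4*t*exp(t), -4*t*exp(t), 2*t*exp(t) + exp(t)]

Strategy: write A = P · J · P⁻¹ where J is a Jordan canonical form, so e^{tA} = P · e^{tJ} · P⁻¹, and e^{tJ} can be computed block-by-block.

A has Jordan form
J =
  [1, 1, 0]
  [0, 1, 1]
  [0, 0, 1]
(up to reordering of blocks).

Per-block formulas:
  For a 3×3 Jordan block J_3(1): exp(t · J_3(1)) = e^(1t)·(I + t·N + (t^2/2)·N^2), where N is the 3×3 nilpotent shift.

After assembling e^{tJ} and conjugating by P, we get:

e^{tA} =
  [-t^2*exp(t) + t*exp(t) + exp(t), -t^2*exp(t) + t*exp(t), t^2*exp(t)/2]
  [t^2*exp(t) - 3*t*exp(t), t^2*exp(t) - 3*t*exp(t) + exp(t), -t^2*exp(t)/2 + t*exp(t)]
  [-4*t*exp(t), -4*t*exp(t), 2*t*exp(t) + exp(t)]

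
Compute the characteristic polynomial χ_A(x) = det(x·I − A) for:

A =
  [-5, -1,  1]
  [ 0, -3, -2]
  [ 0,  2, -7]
x^3 + 15*x^2 + 75*x + 125

Expanding det(x·I − A) (e.g. by cofactor expansion or by noting that A is similar to its Jordan form J, which has the same characteristic polynomial as A) gives
  χ_A(x) = x^3 + 15*x^2 + 75*x + 125
which factors as (x + 5)^3. The eigenvalues (with algebraic multiplicities) are λ = -5 with multiplicity 3.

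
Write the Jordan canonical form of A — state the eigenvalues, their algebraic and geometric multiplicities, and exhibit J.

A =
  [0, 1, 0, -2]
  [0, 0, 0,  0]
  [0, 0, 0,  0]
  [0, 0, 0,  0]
J_2(0) ⊕ J_1(0) ⊕ J_1(0)

The characteristic polynomial is
  det(x·I − A) = x^4

Eigenvalues and multiplicities (the geometric multiplicity of λ is n − rank(A − λI), which equals the number of Jordan blocks for λ):
  λ = 0: algebraic multiplicity = 4, geometric multiplicity = 3

Determining the block sizes for each eigenvalue:
  λ = 0: 3 blocks summing to 4 forces exactly one block of size 2 and the rest size 1 → block sizes [2, 1, 1]

Assembling the blocks gives a Jordan form
J =
  [0, 1, 0, 0]
  [0, 0, 0, 0]
  [0, 0, 0, 0]
  [0, 0, 0, 0]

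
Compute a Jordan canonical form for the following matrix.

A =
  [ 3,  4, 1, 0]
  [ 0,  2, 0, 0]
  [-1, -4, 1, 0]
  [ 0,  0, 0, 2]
J_2(2) ⊕ J_1(2) ⊕ J_1(2)

The characteristic polynomial is
  det(x·I − A) = x^4 - 8*x^3 + 24*x^2 - 32*x + 16 = (x - 2)^4

Eigenvalues and multiplicities (the geometric multiplicity of λ is n − rank(A − λI), which equals the number of Jordan blocks for λ):
  λ = 2: algebraic multiplicity = 4, geometric multiplicity = 3

Determining the block sizes for each eigenvalue:
  λ = 2: 3 blocks summing to 4 forces exactly one block of size 2 and the rest size 1 → block sizes [2, 1, 1]

Assembling the blocks gives a Jordan form
J =
  [2, 1, 0, 0]
  [0, 2, 0, 0]
  [0, 0, 2, 0]
  [0, 0, 0, 2]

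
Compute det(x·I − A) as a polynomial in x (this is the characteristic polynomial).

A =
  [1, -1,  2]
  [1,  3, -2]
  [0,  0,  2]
x^3 - 6*x^2 + 12*x - 8

Expanding det(x·I − A) (e.g. by cofactor expansion or by noting that A is similar to its Jordan form J, which has the same characteristic polynomial as A) gives
  χ_A(x) = x^3 - 6*x^2 + 12*x - 8
which factors as (x - 2)^3. The eigenvalues (with algebraic multiplicities) are λ = 2 with multiplicity 3.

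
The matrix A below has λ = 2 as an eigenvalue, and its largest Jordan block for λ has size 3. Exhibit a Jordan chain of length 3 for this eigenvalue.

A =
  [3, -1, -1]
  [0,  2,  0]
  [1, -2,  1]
A Jordan chain for λ = 2 of length 3:
v_1 = (1, 0, 1)ᵀ
v_2 = (-1, 0, -2)ᵀ
v_3 = (0, 1, 0)ᵀ

Let N = A − (2)·I. We want v_3 with N^3 v_3 = 0 but N^2 v_3 ≠ 0; then v_{j-1} := N · v_j for j = 3, …, 2.

Pick v_3 = (0, 1, 0)ᵀ.
Then v_2 = N · v_3 = (-1, 0, -2)ᵀ.
Then v_1 = N · v_2 = (1, 0, 1)ᵀ.

Sanity check: (A − (2)·I) v_1 = (0, 0, 0)ᵀ = 0. ✓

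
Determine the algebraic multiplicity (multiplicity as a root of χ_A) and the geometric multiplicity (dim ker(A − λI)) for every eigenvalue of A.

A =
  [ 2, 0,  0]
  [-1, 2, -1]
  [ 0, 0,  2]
λ = 2: alg = 3, geom = 2

Step 1 — factor the characteristic polynomial to read off the algebraic multiplicities:
  χ_A(x) = (x - 2)^3

Step 2 — compute geometric multiplicities via the rank-nullity identity g(λ) = n − rank(A − λI):
  rank(A − (2)·I) = 1, so dim ker(A − (2)·I) = n − 1 = 2

Summary:
  λ = 2: algebraic multiplicity = 3, geometric multiplicity = 2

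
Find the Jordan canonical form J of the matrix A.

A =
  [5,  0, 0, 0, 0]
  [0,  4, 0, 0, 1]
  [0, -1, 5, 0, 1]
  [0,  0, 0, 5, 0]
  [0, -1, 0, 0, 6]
J_2(5) ⊕ J_1(5) ⊕ J_1(5) ⊕ J_1(5)

The characteristic polynomial is
  det(x·I − A) = x^5 - 25*x^4 + 250*x^3 - 1250*x^2 + 3125*x - 3125 = (x - 5)^5

Eigenvalues and multiplicities (the geometric multiplicity of λ is n − rank(A − λI), which equals the number of Jordan blocks for λ):
  λ = 5: algebraic multiplicity = 5, geometric multiplicity = 4

Determining the block sizes for each eigenvalue:
  λ = 5: 4 blocks summing to 5 forces exactly one block of size 2 and the rest size 1 → block sizes [2, 1, 1, 1]

Assembling the blocks gives a Jordan form
J =
  [5, 1, 0, 0, 0]
  [0, 5, 0, 0, 0]
  [0, 0, 5, 0, 0]
  [0, 0, 0, 5, 0]
  [0, 0, 0, 0, 5]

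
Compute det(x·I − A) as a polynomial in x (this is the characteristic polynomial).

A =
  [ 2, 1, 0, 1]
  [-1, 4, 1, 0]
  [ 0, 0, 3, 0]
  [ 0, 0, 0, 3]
x^4 - 12*x^3 + 54*x^2 - 108*x + 81

Expanding det(x·I − A) (e.g. by cofactor expansion or by noting that A is similar to its Jordan form J, which has the same characteristic polynomial as A) gives
  χ_A(x) = x^4 - 12*x^3 + 54*x^2 - 108*x + 81
which factors as (x - 3)^4. The eigenvalues (with algebraic multiplicities) are λ = 3 with multiplicity 4.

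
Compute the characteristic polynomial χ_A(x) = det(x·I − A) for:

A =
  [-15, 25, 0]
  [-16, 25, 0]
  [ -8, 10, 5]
x^3 - 15*x^2 + 75*x - 125

Expanding det(x·I − A) (e.g. by cofactor expansion or by noting that A is similar to its Jordan form J, which has the same characteristic polynomial as A) gives
  χ_A(x) = x^3 - 15*x^2 + 75*x - 125
which factors as (x - 5)^3. The eigenvalues (with algebraic multiplicities) are λ = 5 with multiplicity 3.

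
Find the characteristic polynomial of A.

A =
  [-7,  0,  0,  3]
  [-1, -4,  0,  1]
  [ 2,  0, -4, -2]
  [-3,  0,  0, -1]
x^4 + 16*x^3 + 96*x^2 + 256*x + 256

Expanding det(x·I − A) (e.g. by cofactor expansion or by noting that A is similar to its Jordan form J, which has the same characteristic polynomial as A) gives
  χ_A(x) = x^4 + 16*x^3 + 96*x^2 + 256*x + 256
which factors as (x + 4)^4. The eigenvalues (with algebraic multiplicities) are λ = -4 with multiplicity 4.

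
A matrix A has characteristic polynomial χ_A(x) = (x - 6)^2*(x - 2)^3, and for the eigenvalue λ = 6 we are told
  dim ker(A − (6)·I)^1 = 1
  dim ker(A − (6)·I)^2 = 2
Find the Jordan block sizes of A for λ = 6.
Block sizes for λ = 6: [2]

From the dimensions of kernels of powers, the number of Jordan blocks of size at least j is d_j − d_{j−1} where d_j = dim ker(N^j) (with d_0 = 0). Computing the differences gives [1, 1].
The number of blocks of size exactly k is (#blocks of size ≥ k) − (#blocks of size ≥ k + 1), so the partition is: 1 block(s) of size 2.
In nonincreasing order the block sizes are [2].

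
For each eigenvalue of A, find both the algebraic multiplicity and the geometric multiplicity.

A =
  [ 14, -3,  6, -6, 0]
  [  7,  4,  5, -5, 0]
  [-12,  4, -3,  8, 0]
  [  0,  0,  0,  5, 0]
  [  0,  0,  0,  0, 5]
λ = 5: alg = 5, geom = 3

Step 1 — factor the characteristic polynomial to read off the algebraic multiplicities:
  χ_A(x) = (x - 5)^5

Step 2 — compute geometric multiplicities via the rank-nullity identity g(λ) = n − rank(A − λI):
  rank(A − (5)·I) = 2, so dim ker(A − (5)·I) = n − 2 = 3

Summary:
  λ = 5: algebraic multiplicity = 5, geometric multiplicity = 3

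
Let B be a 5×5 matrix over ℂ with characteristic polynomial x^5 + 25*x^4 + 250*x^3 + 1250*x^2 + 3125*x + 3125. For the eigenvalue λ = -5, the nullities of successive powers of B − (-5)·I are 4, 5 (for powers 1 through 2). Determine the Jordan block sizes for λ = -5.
Block sizes for λ = -5: [2, 1, 1, 1]

From the dimensions of kernels of powers, the number of Jordan blocks of size at least j is d_j − d_{j−1} where d_j = dim ker(N^j) (with d_0 = 0). Computing the differences gives [4, 1].
The number of blocks of size exactly k is (#blocks of size ≥ k) − (#blocks of size ≥ k + 1), so the partition is: 3 block(s) of size 1, 1 block(s) of size 2.
In nonincreasing order the block sizes are [2, 1, 1, 1].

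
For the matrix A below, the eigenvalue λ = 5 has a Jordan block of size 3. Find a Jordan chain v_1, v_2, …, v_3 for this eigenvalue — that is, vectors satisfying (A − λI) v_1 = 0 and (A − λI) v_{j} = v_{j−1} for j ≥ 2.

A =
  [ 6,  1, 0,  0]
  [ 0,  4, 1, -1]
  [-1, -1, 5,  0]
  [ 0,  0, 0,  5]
A Jordan chain for λ = 5 of length 3:
v_1 = (1, -1, -1, 0)ᵀ
v_2 = (1, 0, -1, 0)ᵀ
v_3 = (1, 0, 0, 0)ᵀ

Let N = A − (5)·I. We want v_3 with N^3 v_3 = 0 but N^2 v_3 ≠ 0; then v_{j-1} := N · v_j for j = 3, …, 2.

Pick v_3 = (1, 0, 0, 0)ᵀ.
Then v_2 = N · v_3 = (1, 0, -1, 0)ᵀ.
Then v_1 = N · v_2 = (1, -1, -1, 0)ᵀ.

Sanity check: (A − (5)·I) v_1 = (0, 0, 0, 0)ᵀ = 0. ✓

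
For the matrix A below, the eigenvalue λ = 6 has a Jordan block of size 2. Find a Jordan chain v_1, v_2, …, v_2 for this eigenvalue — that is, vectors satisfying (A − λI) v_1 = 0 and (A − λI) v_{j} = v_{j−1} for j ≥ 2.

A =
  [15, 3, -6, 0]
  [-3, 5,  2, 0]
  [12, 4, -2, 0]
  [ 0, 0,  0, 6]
A Jordan chain for λ = 6 of length 2:
v_1 = (9, -3, 12, 0)ᵀ
v_2 = (1, 0, 0, 0)ᵀ

Let N = A − (6)·I. We want v_2 with N^2 v_2 = 0 but N^1 v_2 ≠ 0; then v_{j-1} := N · v_j for j = 2, …, 2.

Pick v_2 = (1, 0, 0, 0)ᵀ.
Then v_1 = N · v_2 = (9, -3, 12, 0)ᵀ.

Sanity check: (A − (6)·I) v_1 = (0, 0, 0, 0)ᵀ = 0. ✓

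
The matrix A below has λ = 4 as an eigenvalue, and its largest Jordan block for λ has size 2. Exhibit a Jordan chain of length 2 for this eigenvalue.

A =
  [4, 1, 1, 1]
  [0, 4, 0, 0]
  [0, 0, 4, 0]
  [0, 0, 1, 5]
A Jordan chain for λ = 4 of length 2:
v_1 = (1, 0, 0, 0)ᵀ
v_2 = (0, 1, 0, 0)ᵀ

Let N = A − (4)·I. We want v_2 with N^2 v_2 = 0 but N^1 v_2 ≠ 0; then v_{j-1} := N · v_j for j = 2, …, 2.

Pick v_2 = (0, 1, 0, 0)ᵀ.
Then v_1 = N · v_2 = (1, 0, 0, 0)ᵀ.

Sanity check: (A − (4)·I) v_1 = (0, 0, 0, 0)ᵀ = 0. ✓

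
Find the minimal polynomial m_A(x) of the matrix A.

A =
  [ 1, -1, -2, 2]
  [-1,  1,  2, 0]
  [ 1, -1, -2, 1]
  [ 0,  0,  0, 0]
x^2

The characteristic polynomial is χ_A(x) = x^4, so the eigenvalues are known. The minimal polynomial is
  m_A(x) = Π_λ (x − λ)^{k_λ}
where k_λ is the size of the *largest* Jordan block for λ (equivalently, the smallest k with (A − λI)^k v = 0 for every generalised eigenvector v of λ).

  λ = 0: largest Jordan block has size 2, contributing (x − 0)^2

So m_A(x) = x^2 = x^2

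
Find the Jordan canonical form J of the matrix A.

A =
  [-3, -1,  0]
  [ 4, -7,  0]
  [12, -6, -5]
J_2(-5) ⊕ J_1(-5)

The characteristic polynomial is
  det(x·I − A) = x^3 + 15*x^2 + 75*x + 125 = (x + 5)^3

Eigenvalues and multiplicities (the geometric multiplicity of λ is n − rank(A − λI), which equals the number of Jordan blocks for λ):
  λ = -5: algebraic multiplicity = 3, geometric multiplicity = 2

Determining the block sizes for each eigenvalue:
  λ = -5: 2 blocks summing to 3 forces exactly one block of size 2 and the rest size 1 → block sizes [2, 1]

Assembling the blocks gives a Jordan form
J =
  [-5,  1,  0]
  [ 0, -5,  0]
  [ 0,  0, -5]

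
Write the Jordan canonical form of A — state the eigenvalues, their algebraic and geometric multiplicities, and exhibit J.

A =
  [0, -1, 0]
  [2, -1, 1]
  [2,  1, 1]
J_3(0)

The characteristic polynomial is
  det(x·I − A) = x^3

Eigenvalues and multiplicities (the geometric multiplicity of λ is n − rank(A − λI), which equals the number of Jordan blocks for λ):
  λ = 0: algebraic multiplicity = 3, geometric multiplicity = 1

Determining the block sizes for each eigenvalue:
  λ = 0: one block (gm = 1), so the single block has size am = 3 → block sizes [3]

Assembling the blocks gives a Jordan form
J =
  [0, 1, 0]
  [0, 0, 1]
  [0, 0, 0]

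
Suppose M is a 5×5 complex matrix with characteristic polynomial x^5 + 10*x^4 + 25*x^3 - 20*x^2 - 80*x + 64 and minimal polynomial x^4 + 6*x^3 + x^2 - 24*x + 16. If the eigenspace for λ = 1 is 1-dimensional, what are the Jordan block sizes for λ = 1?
Block sizes for λ = 1: [2]

Step 1 — from the characteristic polynomial, algebraic multiplicity of λ = 1 is 2. From dim ker(M − (1)·I) = 1, there are exactly 1 Jordan blocks for λ = 1.
Step 2 — from the minimal polynomial, the factor (x − 1)^2 tells us the largest block for λ = 1 has size 2.
Step 3 — with total size 2, 1 blocks, and largest block 2, the block sizes (in nonincreasing order) are [2].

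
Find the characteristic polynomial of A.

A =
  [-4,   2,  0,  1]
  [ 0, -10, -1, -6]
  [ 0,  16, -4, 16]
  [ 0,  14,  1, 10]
x^4 + 8*x^3 - 128*x - 256

Expanding det(x·I − A) (e.g. by cofactor expansion or by noting that A is similar to its Jordan form J, which has the same characteristic polynomial as A) gives
  χ_A(x) = x^4 + 8*x^3 - 128*x - 256
which factors as (x - 4)*(x + 4)^3. The eigenvalues (with algebraic multiplicities) are λ = -4 with multiplicity 3, λ = 4 with multiplicity 1.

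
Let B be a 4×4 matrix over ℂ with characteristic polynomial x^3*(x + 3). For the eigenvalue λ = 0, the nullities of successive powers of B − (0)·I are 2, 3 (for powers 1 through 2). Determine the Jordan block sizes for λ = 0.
Block sizes for λ = 0: [2, 1]

From the dimensions of kernels of powers, the number of Jordan blocks of size at least j is d_j − d_{j−1} where d_j = dim ker(N^j) (with d_0 = 0). Computing the differences gives [2, 1].
The number of blocks of size exactly k is (#blocks of size ≥ k) − (#blocks of size ≥ k + 1), so the partition is: 1 block(s) of size 1, 1 block(s) of size 2.
In nonincreasing order the block sizes are [2, 1].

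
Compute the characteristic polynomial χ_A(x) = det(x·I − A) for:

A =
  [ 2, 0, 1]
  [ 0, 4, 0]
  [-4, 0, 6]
x^3 - 12*x^2 + 48*x - 64

Expanding det(x·I − A) (e.g. by cofactor expansion or by noting that A is similar to its Jordan form J, which has the same characteristic polynomial as A) gives
  χ_A(x) = x^3 - 12*x^2 + 48*x - 64
which factors as (x - 4)^3. The eigenvalues (with algebraic multiplicities) are λ = 4 with multiplicity 3.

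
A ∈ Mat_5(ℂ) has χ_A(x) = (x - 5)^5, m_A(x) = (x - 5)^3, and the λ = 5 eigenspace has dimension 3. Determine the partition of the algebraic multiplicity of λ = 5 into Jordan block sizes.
Block sizes for λ = 5: [3, 1, 1]

Step 1 — from the characteristic polynomial, algebraic multiplicity of λ = 5 is 5. From dim ker(A − (5)·I) = 3, there are exactly 3 Jordan blocks for λ = 5.
Step 2 — from the minimal polynomial, the factor (x − 5)^3 tells us the largest block for λ = 5 has size 3.
Step 3 — with total size 5, 3 blocks, and largest block 3, the block sizes (in nonincreasing order) are [3, 1, 1].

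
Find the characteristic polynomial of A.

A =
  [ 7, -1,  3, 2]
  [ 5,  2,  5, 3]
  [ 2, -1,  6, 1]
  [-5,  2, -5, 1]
x^4 - 16*x^3 + 96*x^2 - 256*x + 256

Expanding det(x·I − A) (e.g. by cofactor expansion or by noting that A is similar to its Jordan form J, which has the same characteristic polynomial as A) gives
  χ_A(x) = x^4 - 16*x^3 + 96*x^2 - 256*x + 256
which factors as (x - 4)^4. The eigenvalues (with algebraic multiplicities) are λ = 4 with multiplicity 4.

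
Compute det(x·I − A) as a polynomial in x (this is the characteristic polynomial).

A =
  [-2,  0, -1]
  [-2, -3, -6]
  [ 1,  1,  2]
x^3 + 3*x^2 + 3*x + 1

Expanding det(x·I − A) (e.g. by cofactor expansion or by noting that A is similar to its Jordan form J, which has the same characteristic polynomial as A) gives
  χ_A(x) = x^3 + 3*x^2 + 3*x + 1
which factors as (x + 1)^3. The eigenvalues (with algebraic multiplicities) are λ = -1 with multiplicity 3.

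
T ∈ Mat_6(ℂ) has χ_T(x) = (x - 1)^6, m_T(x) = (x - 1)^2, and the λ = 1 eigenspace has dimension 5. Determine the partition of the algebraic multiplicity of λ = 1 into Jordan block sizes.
Block sizes for λ = 1: [2, 1, 1, 1, 1]

Step 1 — from the characteristic polynomial, algebraic multiplicity of λ = 1 is 6. From dim ker(T − (1)·I) = 5, there are exactly 5 Jordan blocks for λ = 1.
Step 2 — from the minimal polynomial, the factor (x − 1)^2 tells us the largest block for λ = 1 has size 2.
Step 3 — with total size 6, 5 blocks, and largest block 2, the block sizes (in nonincreasing order) are [2, 1, 1, 1, 1].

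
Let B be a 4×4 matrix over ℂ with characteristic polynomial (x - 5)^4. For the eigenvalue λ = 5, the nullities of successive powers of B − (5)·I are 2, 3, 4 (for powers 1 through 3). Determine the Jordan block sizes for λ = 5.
Block sizes for λ = 5: [3, 1]

From the dimensions of kernels of powers, the number of Jordan blocks of size at least j is d_j − d_{j−1} where d_j = dim ker(N^j) (with d_0 = 0). Computing the differences gives [2, 1, 1].
The number of blocks of size exactly k is (#blocks of size ≥ k) − (#blocks of size ≥ k + 1), so the partition is: 1 block(s) of size 1, 1 block(s) of size 3.
In nonincreasing order the block sizes are [3, 1].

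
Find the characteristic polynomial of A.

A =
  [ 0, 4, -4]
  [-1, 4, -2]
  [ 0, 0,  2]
x^3 - 6*x^2 + 12*x - 8

Expanding det(x·I − A) (e.g. by cofactor expansion or by noting that A is similar to its Jordan form J, which has the same characteristic polynomial as A) gives
  χ_A(x) = x^3 - 6*x^2 + 12*x - 8
which factors as (x - 2)^3. The eigenvalues (with algebraic multiplicities) are λ = 2 with multiplicity 3.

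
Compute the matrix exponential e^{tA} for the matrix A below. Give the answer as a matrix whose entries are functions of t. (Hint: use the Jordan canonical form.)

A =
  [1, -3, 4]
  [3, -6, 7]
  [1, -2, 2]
e^{tA} =
  [-t^2*exp(-t)/2 + 2*t*exp(-t) + exp(-t), t^2*exp(-t)/2 - 3*t*exp(-t), -t^2*exp(-t)/2 + 4*t*exp(-t)]
  [-t^2*exp(-t) + 3*t*exp(-t), t^2*exp(-t) - 5*t*exp(-t) + exp(-t), -t^2*exp(-t) + 7*t*exp(-t)]
  [-t^2*exp(-t)/2 + t*exp(-t), t^2*exp(-t)/2 - 2*t*exp(-t), -t^2*exp(-t)/2 + 3*t*exp(-t) + exp(-t)]

Strategy: write A = P · J · P⁻¹ where J is a Jordan canonical form, so e^{tA} = P · e^{tJ} · P⁻¹, and e^{tJ} can be computed block-by-block.

A has Jordan form
J =
  [-1,  1,  0]
  [ 0, -1,  1]
  [ 0,  0, -1]
(up to reordering of blocks).

Per-block formulas:
  For a 3×3 Jordan block J_3(-1): exp(t · J_3(-1)) = e^(-1t)·(I + t·N + (t^2/2)·N^2), where N is the 3×3 nilpotent shift.

After assembling e^{tJ} and conjugating by P, we get:

e^{tA} =
  [-t^2*exp(-t)/2 + 2*t*exp(-t) + exp(-t), t^2*exp(-t)/2 - 3*t*exp(-t), -t^2*exp(-t)/2 + 4*t*exp(-t)]
  [-t^2*exp(-t) + 3*t*exp(-t), t^2*exp(-t) - 5*t*exp(-t) + exp(-t), -t^2*exp(-t) + 7*t*exp(-t)]
  [-t^2*exp(-t)/2 + t*exp(-t), t^2*exp(-t)/2 - 2*t*exp(-t), -t^2*exp(-t)/2 + 3*t*exp(-t) + exp(-t)]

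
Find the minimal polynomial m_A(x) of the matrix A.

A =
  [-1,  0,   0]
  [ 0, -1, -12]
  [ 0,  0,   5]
x^2 - 4*x - 5

The characteristic polynomial is χ_A(x) = (x - 5)*(x + 1)^2, so the eigenvalues are known. The minimal polynomial is
  m_A(x) = Π_λ (x − λ)^{k_λ}
where k_λ is the size of the *largest* Jordan block for λ (equivalently, the smallest k with (A − λI)^k v = 0 for every generalised eigenvector v of λ).

  λ = -1: largest Jordan block has size 1, contributing (x + 1)
  λ = 5: largest Jordan block has size 1, contributing (x − 5)

So m_A(x) = (x - 5)*(x + 1) = x^2 - 4*x - 5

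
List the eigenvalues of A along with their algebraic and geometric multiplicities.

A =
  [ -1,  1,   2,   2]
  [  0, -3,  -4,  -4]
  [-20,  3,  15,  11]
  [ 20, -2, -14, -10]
λ = -1: alg = 3, geom = 2; λ = 4: alg = 1, geom = 1

Step 1 — factor the characteristic polynomial to read off the algebraic multiplicities:
  χ_A(x) = (x - 4)*(x + 1)^3

Step 2 — compute geometric multiplicities via the rank-nullity identity g(λ) = n − rank(A − λI):
  rank(A − (-1)·I) = 2, so dim ker(A − (-1)·I) = n − 2 = 2
  rank(A − (4)·I) = 3, so dim ker(A − (4)·I) = n − 3 = 1

Summary:
  λ = -1: algebraic multiplicity = 3, geometric multiplicity = 2
  λ = 4: algebraic multiplicity = 1, geometric multiplicity = 1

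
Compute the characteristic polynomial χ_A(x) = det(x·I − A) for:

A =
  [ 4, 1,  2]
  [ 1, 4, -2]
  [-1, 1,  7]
x^3 - 15*x^2 + 75*x - 125

Expanding det(x·I − A) (e.g. by cofactor expansion or by noting that A is similar to its Jordan form J, which has the same characteristic polynomial as A) gives
  χ_A(x) = x^3 - 15*x^2 + 75*x - 125
which factors as (x - 5)^3. The eigenvalues (with algebraic multiplicities) are λ = 5 with multiplicity 3.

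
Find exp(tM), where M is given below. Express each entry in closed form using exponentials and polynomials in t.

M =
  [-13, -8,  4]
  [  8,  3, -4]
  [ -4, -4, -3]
e^{tM} =
  [-4*exp(-3*t) + 5*exp(-5*t), -4*exp(-3*t) + 4*exp(-5*t), 2*exp(-3*t) - 2*exp(-5*t)]
  [4*exp(-3*t) - 4*exp(-5*t), 4*exp(-3*t) - 3*exp(-5*t), -2*exp(-3*t) + 2*exp(-5*t)]
  [-2*exp(-3*t) + 2*exp(-5*t), -2*exp(-3*t) + 2*exp(-5*t), exp(-3*t)]

Strategy: write M = P · J · P⁻¹ where J is a Jordan canonical form, so e^{tM} = P · e^{tJ} · P⁻¹, and e^{tJ} can be computed block-by-block.

M has Jordan form
J =
  [-5,  0,  0]
  [ 0, -5,  0]
  [ 0,  0, -3]
(up to reordering of blocks).

Per-block formulas:
  For a 1×1 block at λ = -5: exp(t · [-5]) = [e^(-5t)].
  For a 1×1 block at λ = -3: exp(t · [-3]) = [e^(-3t)].

After assembling e^{tJ} and conjugating by P, we get:

e^{tM} =
  [-4*exp(-3*t) + 5*exp(-5*t), -4*exp(-3*t) + 4*exp(-5*t), 2*exp(-3*t) - 2*exp(-5*t)]
  [4*exp(-3*t) - 4*exp(-5*t), 4*exp(-3*t) - 3*exp(-5*t), -2*exp(-3*t) + 2*exp(-5*t)]
  [-2*exp(-3*t) + 2*exp(-5*t), -2*exp(-3*t) + 2*exp(-5*t), exp(-3*t)]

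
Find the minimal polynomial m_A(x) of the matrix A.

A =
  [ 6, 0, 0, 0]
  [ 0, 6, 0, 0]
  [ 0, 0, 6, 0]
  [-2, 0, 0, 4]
x^2 - 10*x + 24

The characteristic polynomial is χ_A(x) = (x - 6)^3*(x - 4), so the eigenvalues are known. The minimal polynomial is
  m_A(x) = Π_λ (x − λ)^{k_λ}
where k_λ is the size of the *largest* Jordan block for λ (equivalently, the smallest k with (A − λI)^k v = 0 for every generalised eigenvector v of λ).

  λ = 4: largest Jordan block has size 1, contributing (x − 4)
  λ = 6: largest Jordan block has size 1, contributing (x − 6)

So m_A(x) = (x - 6)*(x - 4) = x^2 - 10*x + 24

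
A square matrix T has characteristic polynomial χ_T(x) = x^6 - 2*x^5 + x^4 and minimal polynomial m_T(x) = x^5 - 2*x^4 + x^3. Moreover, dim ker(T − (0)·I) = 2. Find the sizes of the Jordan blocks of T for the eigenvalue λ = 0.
Block sizes for λ = 0: [3, 1]

Step 1 — from the characteristic polynomial, algebraic multiplicity of λ = 0 is 4. From dim ker(T − (0)·I) = 2, there are exactly 2 Jordan blocks for λ = 0.
Step 2 — from the minimal polynomial, the factor (x − 0)^3 tells us the largest block for λ = 0 has size 3.
Step 3 — with total size 4, 2 blocks, and largest block 3, the block sizes (in nonincreasing order) are [3, 1].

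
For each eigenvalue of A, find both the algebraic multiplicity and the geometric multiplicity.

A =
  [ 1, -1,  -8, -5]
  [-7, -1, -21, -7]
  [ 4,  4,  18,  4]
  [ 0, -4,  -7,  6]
λ = 6: alg = 4, geom = 2

Step 1 — factor the characteristic polynomial to read off the algebraic multiplicities:
  χ_A(x) = (x - 6)^4

Step 2 — compute geometric multiplicities via the rank-nullity identity g(λ) = n − rank(A − λI):
  rank(A − (6)·I) = 2, so dim ker(A − (6)·I) = n − 2 = 2

Summary:
  λ = 6: algebraic multiplicity = 4, geometric multiplicity = 2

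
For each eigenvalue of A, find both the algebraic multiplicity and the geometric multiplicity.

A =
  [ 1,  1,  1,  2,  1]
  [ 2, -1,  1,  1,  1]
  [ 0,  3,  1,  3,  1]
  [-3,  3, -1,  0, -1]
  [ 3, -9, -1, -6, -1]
λ = 0: alg = 5, geom = 3

Step 1 — factor the characteristic polynomial to read off the algebraic multiplicities:
  χ_A(x) = x^5

Step 2 — compute geometric multiplicities via the rank-nullity identity g(λ) = n − rank(A − λI):
  rank(A − (0)·I) = 2, so dim ker(A − (0)·I) = n − 2 = 3

Summary:
  λ = 0: algebraic multiplicity = 5, geometric multiplicity = 3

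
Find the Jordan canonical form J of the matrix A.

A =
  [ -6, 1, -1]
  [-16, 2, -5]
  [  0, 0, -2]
J_3(-2)

The characteristic polynomial is
  det(x·I − A) = x^3 + 6*x^2 + 12*x + 8 = (x + 2)^3

Eigenvalues and multiplicities (the geometric multiplicity of λ is n − rank(A − λI), which equals the number of Jordan blocks for λ):
  λ = -2: algebraic multiplicity = 3, geometric multiplicity = 1

Determining the block sizes for each eigenvalue:
  λ = -2: one block (gm = 1), so the single block has size am = 3 → block sizes [3]

Assembling the blocks gives a Jordan form
J =
  [-2,  1,  0]
  [ 0, -2,  1]
  [ 0,  0, -2]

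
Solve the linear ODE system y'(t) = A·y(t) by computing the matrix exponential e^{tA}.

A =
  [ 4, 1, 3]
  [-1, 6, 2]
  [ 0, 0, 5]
e^{tA} =
  [-t*exp(5*t) + exp(5*t), t*exp(5*t), -t^2*exp(5*t)/2 + 3*t*exp(5*t)]
  [-t*exp(5*t), t*exp(5*t) + exp(5*t), -t^2*exp(5*t)/2 + 2*t*exp(5*t)]
  [0, 0, exp(5*t)]

Strategy: write A = P · J · P⁻¹ where J is a Jordan canonical form, so e^{tA} = P · e^{tJ} · P⁻¹, and e^{tJ} can be computed block-by-block.

A has Jordan form
J =
  [5, 1, 0]
  [0, 5, 1]
  [0, 0, 5]
(up to reordering of blocks).

Per-block formulas:
  For a 3×3 Jordan block J_3(5): exp(t · J_3(5)) = e^(5t)·(I + t·N + (t^2/2)·N^2), where N is the 3×3 nilpotent shift.

After assembling e^{tJ} and conjugating by P, we get:

e^{tA} =
  [-t*exp(5*t) + exp(5*t), t*exp(5*t), -t^2*exp(5*t)/2 + 3*t*exp(5*t)]
  [-t*exp(5*t), t*exp(5*t) + exp(5*t), -t^2*exp(5*t)/2 + 2*t*exp(5*t)]
  [0, 0, exp(5*t)]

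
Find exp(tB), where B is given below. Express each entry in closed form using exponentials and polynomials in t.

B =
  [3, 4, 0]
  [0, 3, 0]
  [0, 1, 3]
e^{tB} =
  [exp(3*t), 4*t*exp(3*t), 0]
  [0, exp(3*t), 0]
  [0, t*exp(3*t), exp(3*t)]

Strategy: write B = P · J · P⁻¹ where J is a Jordan canonical form, so e^{tB} = P · e^{tJ} · P⁻¹, and e^{tJ} can be computed block-by-block.

B has Jordan form
J =
  [3, 1, 0]
  [0, 3, 0]
  [0, 0, 3]
(up to reordering of blocks).

Per-block formulas:
  For a 1×1 block at λ = 3: exp(t · [3]) = [e^(3t)].
  For a 2×2 Jordan block J_2(3): exp(t · J_2(3)) = e^(3t)·(I + t·N), where N is the 2×2 nilpotent shift.

After assembling e^{tJ} and conjugating by P, we get:

e^{tB} =
  [exp(3*t), 4*t*exp(3*t), 0]
  [0, exp(3*t), 0]
  [0, t*exp(3*t), exp(3*t)]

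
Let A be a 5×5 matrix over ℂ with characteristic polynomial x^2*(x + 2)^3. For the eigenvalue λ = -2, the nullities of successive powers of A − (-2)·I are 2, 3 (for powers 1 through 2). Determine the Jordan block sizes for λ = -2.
Block sizes for λ = -2: [2, 1]

From the dimensions of kernels of powers, the number of Jordan blocks of size at least j is d_j − d_{j−1} where d_j = dim ker(N^j) (with d_0 = 0). Computing the differences gives [2, 1].
The number of blocks of size exactly k is (#blocks of size ≥ k) − (#blocks of size ≥ k + 1), so the partition is: 1 block(s) of size 1, 1 block(s) of size 2.
In nonincreasing order the block sizes are [2, 1].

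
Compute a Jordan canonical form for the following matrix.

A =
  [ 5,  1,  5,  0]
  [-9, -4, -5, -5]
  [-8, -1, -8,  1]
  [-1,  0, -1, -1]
J_2(-2) ⊕ J_2(-2)

The characteristic polynomial is
  det(x·I − A) = x^4 + 8*x^3 + 24*x^2 + 32*x + 16 = (x + 2)^4

Eigenvalues and multiplicities (the geometric multiplicity of λ is n − rank(A − λI), which equals the number of Jordan blocks for λ):
  λ = -2: algebraic multiplicity = 4, geometric multiplicity = 2

Determining the block sizes for each eigenvalue:
  λ = -2: with am = 4 and gm = 2, the partition is not yet determined (e.g. several partitions of 4 into 2 parts exist). Let N = A − (-2)·I. Computing rank(N^1) = 2, rank(N^2) = 0; the number of blocks of size ≥ j is rank(N^{j−1}) − rank(N^j), giving [2, 2]. So we have 2 block(s) of size 2 → block sizes [2, 2]

Assembling the blocks gives a Jordan form
J =
  [-2,  1,  0,  0]
  [ 0, -2,  0,  0]
  [ 0,  0, -2,  1]
  [ 0,  0,  0, -2]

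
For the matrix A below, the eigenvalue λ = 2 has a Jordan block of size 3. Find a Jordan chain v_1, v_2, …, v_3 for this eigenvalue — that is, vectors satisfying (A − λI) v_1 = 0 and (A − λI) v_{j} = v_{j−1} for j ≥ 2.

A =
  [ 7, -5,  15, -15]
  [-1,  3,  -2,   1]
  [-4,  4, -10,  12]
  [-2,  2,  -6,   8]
A Jordan chain for λ = 2 of length 3:
v_1 = (-5, 1, 4, 2)ᵀ
v_2 = (15, -2, -12, -6)ᵀ
v_3 = (0, 0, 1, 0)ᵀ

Let N = A − (2)·I. We want v_3 with N^3 v_3 = 0 but N^2 v_3 ≠ 0; then v_{j-1} := N · v_j for j = 3, …, 2.

Pick v_3 = (0, 0, 1, 0)ᵀ.
Then v_2 = N · v_3 = (15, -2, -12, -6)ᵀ.
Then v_1 = N · v_2 = (-5, 1, 4, 2)ᵀ.

Sanity check: (A − (2)·I) v_1 = (0, 0, 0, 0)ᵀ = 0. ✓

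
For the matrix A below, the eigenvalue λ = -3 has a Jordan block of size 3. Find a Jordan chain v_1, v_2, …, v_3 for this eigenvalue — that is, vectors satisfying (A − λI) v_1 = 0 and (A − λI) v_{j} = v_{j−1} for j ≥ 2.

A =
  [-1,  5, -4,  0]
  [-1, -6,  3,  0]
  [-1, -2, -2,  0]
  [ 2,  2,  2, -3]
A Jordan chain for λ = -3 of length 3:
v_1 = (3, -2, -1, 0)ᵀ
v_2 = (2, -1, -1, 2)ᵀ
v_3 = (1, 0, 0, 0)ᵀ

Let N = A − (-3)·I. We want v_3 with N^3 v_3 = 0 but N^2 v_3 ≠ 0; then v_{j-1} := N · v_j for j = 3, …, 2.

Pick v_3 = (1, 0, 0, 0)ᵀ.
Then v_2 = N · v_3 = (2, -1, -1, 2)ᵀ.
Then v_1 = N · v_2 = (3, -2, -1, 0)ᵀ.

Sanity check: (A − (-3)·I) v_1 = (0, 0, 0, 0)ᵀ = 0. ✓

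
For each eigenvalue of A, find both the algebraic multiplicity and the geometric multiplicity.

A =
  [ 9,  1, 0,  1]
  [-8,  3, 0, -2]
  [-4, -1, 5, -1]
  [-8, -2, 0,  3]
λ = 5: alg = 4, geom = 3

Step 1 — factor the characteristic polynomial to read off the algebraic multiplicities:
  χ_A(x) = (x - 5)^4

Step 2 — compute geometric multiplicities via the rank-nullity identity g(λ) = n − rank(A − λI):
  rank(A − (5)·I) = 1, so dim ker(A − (5)·I) = n − 1 = 3

Summary:
  λ = 5: algebraic multiplicity = 4, geometric multiplicity = 3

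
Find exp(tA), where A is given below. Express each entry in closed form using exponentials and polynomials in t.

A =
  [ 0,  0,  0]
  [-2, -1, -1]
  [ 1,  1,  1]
e^{tA} =
  [1, 0, 0]
  [t^2/2 - 2*t, 1 - t, -t]
  [-t^2/2 + t, t, t + 1]

Strategy: write A = P · J · P⁻¹ where J is a Jordan canonical form, so e^{tA} = P · e^{tJ} · P⁻¹, and e^{tJ} can be computed block-by-block.

A has Jordan form
J =
  [0, 1, 0]
  [0, 0, 1]
  [0, 0, 0]
(up to reordering of blocks).

Per-block formulas:
  For a 3×3 Jordan block J_3(0): exp(t · J_3(0)) = e^(0t)·(I + t·N + (t^2/2)·N^2), where N is the 3×3 nilpotent shift.

After assembling e^{tJ} and conjugating by P, we get:

e^{tA} =
  [1, 0, 0]
  [t^2/2 - 2*t, 1 - t, -t]
  [-t^2/2 + t, t, t + 1]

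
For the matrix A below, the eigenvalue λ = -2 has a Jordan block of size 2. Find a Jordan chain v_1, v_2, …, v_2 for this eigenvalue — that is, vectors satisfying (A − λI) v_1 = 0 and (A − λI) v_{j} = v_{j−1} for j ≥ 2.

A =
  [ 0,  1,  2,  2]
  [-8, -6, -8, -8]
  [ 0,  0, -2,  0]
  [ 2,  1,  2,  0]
A Jordan chain for λ = -2 of length 2:
v_1 = (2, -8, 0, 2)ᵀ
v_2 = (1, 0, 0, 0)ᵀ

Let N = A − (-2)·I. We want v_2 with N^2 v_2 = 0 but N^1 v_2 ≠ 0; then v_{j-1} := N · v_j for j = 2, …, 2.

Pick v_2 = (1, 0, 0, 0)ᵀ.
Then v_1 = N · v_2 = (2, -8, 0, 2)ᵀ.

Sanity check: (A − (-2)·I) v_1 = (0, 0, 0, 0)ᵀ = 0. ✓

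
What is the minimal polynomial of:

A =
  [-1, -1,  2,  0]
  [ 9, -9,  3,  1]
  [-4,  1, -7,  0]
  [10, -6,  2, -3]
x^3 + 15*x^2 + 75*x + 125

The characteristic polynomial is χ_A(x) = (x + 5)^4, so the eigenvalues are known. The minimal polynomial is
  m_A(x) = Π_λ (x − λ)^{k_λ}
where k_λ is the size of the *largest* Jordan block for λ (equivalently, the smallest k with (A − λI)^k v = 0 for every generalised eigenvector v of λ).

  λ = -5: largest Jordan block has size 3, contributing (x + 5)^3

So m_A(x) = (x + 5)^3 = x^3 + 15*x^2 + 75*x + 125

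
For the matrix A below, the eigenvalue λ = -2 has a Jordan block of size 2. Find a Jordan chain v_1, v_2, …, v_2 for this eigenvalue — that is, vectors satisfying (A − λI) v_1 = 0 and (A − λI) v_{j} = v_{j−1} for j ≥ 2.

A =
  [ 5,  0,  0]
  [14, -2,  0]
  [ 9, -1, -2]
A Jordan chain for λ = -2 of length 2:
v_1 = (0, 0, -1)ᵀ
v_2 = (0, 1, 0)ᵀ

Let N = A − (-2)·I. We want v_2 with N^2 v_2 = 0 but N^1 v_2 ≠ 0; then v_{j-1} := N · v_j for j = 2, …, 2.

Pick v_2 = (0, 1, 0)ᵀ.
Then v_1 = N · v_2 = (0, 0, -1)ᵀ.

Sanity check: (A − (-2)·I) v_1 = (0, 0, 0)ᵀ = 0. ✓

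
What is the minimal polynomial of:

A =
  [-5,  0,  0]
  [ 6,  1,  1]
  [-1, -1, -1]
x^3 + 5*x^2

The characteristic polynomial is χ_A(x) = x^2*(x + 5), so the eigenvalues are known. The minimal polynomial is
  m_A(x) = Π_λ (x − λ)^{k_λ}
where k_λ is the size of the *largest* Jordan block for λ (equivalently, the smallest k with (A − λI)^k v = 0 for every generalised eigenvector v of λ).

  λ = -5: largest Jordan block has size 1, contributing (x + 5)
  λ = 0: largest Jordan block has size 2, contributing (x − 0)^2

So m_A(x) = x^2*(x + 5) = x^3 + 5*x^2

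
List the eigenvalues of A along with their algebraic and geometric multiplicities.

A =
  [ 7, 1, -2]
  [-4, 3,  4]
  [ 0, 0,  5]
λ = 5: alg = 3, geom = 2

Step 1 — factor the characteristic polynomial to read off the algebraic multiplicities:
  χ_A(x) = (x - 5)^3

Step 2 — compute geometric multiplicities via the rank-nullity identity g(λ) = n − rank(A − λI):
  rank(A − (5)·I) = 1, so dim ker(A − (5)·I) = n − 1 = 2

Summary:
  λ = 5: algebraic multiplicity = 3, geometric multiplicity = 2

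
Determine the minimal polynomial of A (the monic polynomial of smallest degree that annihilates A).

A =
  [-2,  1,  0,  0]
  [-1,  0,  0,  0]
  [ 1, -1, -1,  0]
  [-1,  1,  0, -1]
x^2 + 2*x + 1

The characteristic polynomial is χ_A(x) = (x + 1)^4, so the eigenvalues are known. The minimal polynomial is
  m_A(x) = Π_λ (x − λ)^{k_λ}
where k_λ is the size of the *largest* Jordan block for λ (equivalently, the smallest k with (A − λI)^k v = 0 for every generalised eigenvector v of λ).

  λ = -1: largest Jordan block has size 2, contributing (x + 1)^2

So m_A(x) = (x + 1)^2 = x^2 + 2*x + 1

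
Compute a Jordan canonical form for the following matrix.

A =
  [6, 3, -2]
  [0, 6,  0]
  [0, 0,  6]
J_2(6) ⊕ J_1(6)

The characteristic polynomial is
  det(x·I − A) = x^3 - 18*x^2 + 108*x - 216 = (x - 6)^3

Eigenvalues and multiplicities (the geometric multiplicity of λ is n − rank(A − λI), which equals the number of Jordan blocks for λ):
  λ = 6: algebraic multiplicity = 3, geometric multiplicity = 2

Determining the block sizes for each eigenvalue:
  λ = 6: 2 blocks summing to 3 forces exactly one block of size 2 and the rest size 1 → block sizes [2, 1]

Assembling the blocks gives a Jordan form
J =
  [6, 1, 0]
  [0, 6, 0]
  [0, 0, 6]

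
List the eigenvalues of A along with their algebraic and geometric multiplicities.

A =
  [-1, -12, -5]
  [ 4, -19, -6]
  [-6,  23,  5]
λ = -5: alg = 3, geom = 1

Step 1 — factor the characteristic polynomial to read off the algebraic multiplicities:
  χ_A(x) = (x + 5)^3

Step 2 — compute geometric multiplicities via the rank-nullity identity g(λ) = n − rank(A − λI):
  rank(A − (-5)·I) = 2, so dim ker(A − (-5)·I) = n − 2 = 1

Summary:
  λ = -5: algebraic multiplicity = 3, geometric multiplicity = 1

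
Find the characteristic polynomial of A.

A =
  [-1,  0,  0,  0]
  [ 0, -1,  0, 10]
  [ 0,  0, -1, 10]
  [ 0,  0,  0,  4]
x^4 - x^3 - 9*x^2 - 11*x - 4

Expanding det(x·I − A) (e.g. by cofactor expansion or by noting that A is similar to its Jordan form J, which has the same characteristic polynomial as A) gives
  χ_A(x) = x^4 - x^3 - 9*x^2 - 11*x - 4
which factors as (x - 4)*(x + 1)^3. The eigenvalues (with algebraic multiplicities) are λ = -1 with multiplicity 3, λ = 4 with multiplicity 1.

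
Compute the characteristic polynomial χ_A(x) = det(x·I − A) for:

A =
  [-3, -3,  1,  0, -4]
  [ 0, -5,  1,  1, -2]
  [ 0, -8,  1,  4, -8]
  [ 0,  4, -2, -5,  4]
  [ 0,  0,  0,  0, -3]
x^5 + 15*x^4 + 90*x^3 + 270*x^2 + 405*x + 243

Expanding det(x·I − A) (e.g. by cofactor expansion or by noting that A is similar to its Jordan form J, which has the same characteristic polynomial as A) gives
  χ_A(x) = x^5 + 15*x^4 + 90*x^3 + 270*x^2 + 405*x + 243
which factors as (x + 3)^5. The eigenvalues (with algebraic multiplicities) are λ = -3 with multiplicity 5.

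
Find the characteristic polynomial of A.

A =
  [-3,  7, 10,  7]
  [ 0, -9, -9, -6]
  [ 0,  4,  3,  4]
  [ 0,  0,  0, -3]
x^4 + 12*x^3 + 54*x^2 + 108*x + 81

Expanding det(x·I − A) (e.g. by cofactor expansion or by noting that A is similar to its Jordan form J, which has the same characteristic polynomial as A) gives
  χ_A(x) = x^4 + 12*x^3 + 54*x^2 + 108*x + 81
which factors as (x + 3)^4. The eigenvalues (with algebraic multiplicities) are λ = -3 with multiplicity 4.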